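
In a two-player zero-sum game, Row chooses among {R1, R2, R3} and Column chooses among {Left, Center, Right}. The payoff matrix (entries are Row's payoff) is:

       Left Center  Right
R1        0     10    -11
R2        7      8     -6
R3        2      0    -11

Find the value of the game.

-6

Row minima: R1 → -11, R2 → -6, R3 → -11; maximin = -6.
Column maxima: Left → 7, Center → 10, Right → -6; minimax = -6.
Since maximin = minimax = -6, there is a saddle point and the value is -6.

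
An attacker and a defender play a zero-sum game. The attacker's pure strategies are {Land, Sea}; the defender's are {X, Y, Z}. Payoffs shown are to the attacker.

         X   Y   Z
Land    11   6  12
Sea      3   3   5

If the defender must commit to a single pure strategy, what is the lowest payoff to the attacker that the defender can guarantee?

6

Column maxima: X → 11, Y → 6, Z → 12.
The smallest of these is 6.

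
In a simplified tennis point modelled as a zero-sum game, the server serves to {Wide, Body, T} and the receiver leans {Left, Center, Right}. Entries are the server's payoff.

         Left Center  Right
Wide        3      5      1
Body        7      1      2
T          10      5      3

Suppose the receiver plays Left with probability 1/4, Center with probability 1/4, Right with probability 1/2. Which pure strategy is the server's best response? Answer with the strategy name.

T

Expected payoff of Wide: (1/4)·3 + (1/4)·5 + (1/2)·1 = 5/2.
Expected payoff of Body: (1/4)·7 + (1/4)·1 + (1/2)·2 = 3.
Expected payoff of T: (1/4)·10 + (1/4)·5 + (1/2)·3 = 21/4.
The largest is 21/4, so the server's best response is T.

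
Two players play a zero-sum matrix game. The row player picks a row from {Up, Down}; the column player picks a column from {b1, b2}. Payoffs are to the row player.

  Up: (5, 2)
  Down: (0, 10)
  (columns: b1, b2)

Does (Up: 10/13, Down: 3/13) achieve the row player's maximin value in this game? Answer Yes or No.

Yes

Against b1 this mix gives (10/13)·5 + (3/13)·0 = 50/13.
Against b2 this mix gives (10/13)·2 + (3/13)·10 = 50/13.
All of the column player's active replies (b1, b2) yield 50/13, and no column does worse for the row player. The mix makes the column player indifferent and guarantees 50/13, so it is optimal.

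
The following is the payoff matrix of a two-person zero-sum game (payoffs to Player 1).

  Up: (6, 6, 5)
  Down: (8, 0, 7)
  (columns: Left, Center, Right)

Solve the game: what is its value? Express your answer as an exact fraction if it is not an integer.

Row minima: Up → 5, Down → 0; maximin = 5.
Column maxima: Left → 8, Center → 6, Right → 7; minimax = 6.
5 ≠ 6, so there is no saddle point; optimal play is mixed.
Left is strictly dominated by Right (it gives Player 1 strictly more in every row), so Player 2 never plays it.
On the remaining 2×2 (Up, Down vs Center, Right):
Let Player 1 play Up with probability p. Expected payoff against Center: 6p + 0(1−p) = 6p; against Right: 5p + 7(1−p) = −2p + 7.
Setting these equal: 6p = −2p + 7 ⇒ 8p = 7 ⇒ p = 7/8, and the value is (6)·(7/8) = 21/4.
For Player 2: with q = P(Center), equating Up's and Down's payoffs gives q + 5 = −7q + 7 ⇒ q = 1/4.

21/4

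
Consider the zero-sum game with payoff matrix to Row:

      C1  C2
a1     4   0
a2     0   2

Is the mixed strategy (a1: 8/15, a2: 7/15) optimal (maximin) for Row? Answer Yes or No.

Against C1 this mix gives (8/15)·4 + (7/15)·0 = 32/15.
Against C2 this mix gives (8/15)·0 + (7/15)·2 = 14/15.
Column will play C2, holding Row to 14/15. Shifting weight toward the row that does better against C2 would raise this floor (the equalizing mix achieves 4/3 against both C2 and C1), so the proposed strategy is not optimal.

No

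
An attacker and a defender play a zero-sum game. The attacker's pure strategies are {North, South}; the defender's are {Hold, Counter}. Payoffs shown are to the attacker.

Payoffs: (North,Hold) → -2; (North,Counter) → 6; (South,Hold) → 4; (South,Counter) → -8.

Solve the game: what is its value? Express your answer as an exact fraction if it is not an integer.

Row minima: North → -2, South → -8; maximin = -2.
Column maxima: Hold → 4, Counter → 6; minimax = 4.
-2 ≠ 4, so there is no saddle point; optimal play is mixed.
Let the attacker play North with probability p. Expected payoff against Hold: (-2)p + 4(1−p) = −6p + 4; against Counter: 6p + (-8)(1−p) = 14p − 8.
Setting these equal: −6p + 4 = 14p − 8 ⇒ −20p = -12 ⇒ p = 3/5, and the value is (-6)·(3/5) + 4 = 2/5.
For the defender: with q = P(Hold), equating North's and South's payoffs gives −8q + 6 = 12q − 8 ⇒ q = 7/10.

2/5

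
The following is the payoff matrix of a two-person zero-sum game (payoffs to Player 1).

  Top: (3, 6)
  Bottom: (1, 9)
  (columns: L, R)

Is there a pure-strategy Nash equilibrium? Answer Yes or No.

Row minima: Top → 3, Bottom → 1; maximin = 3.
Column maxima: L → 3, R → 9; minimax = 3.
maximin = minimax = 3, so a saddle point exists.

Yes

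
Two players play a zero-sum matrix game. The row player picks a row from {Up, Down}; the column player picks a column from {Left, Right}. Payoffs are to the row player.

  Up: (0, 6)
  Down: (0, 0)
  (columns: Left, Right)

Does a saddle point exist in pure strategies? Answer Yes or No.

Yes

Row minima: Up → 0, Down → 0; maximin = 0.
Column maxima: Left → 0, Right → 6; minimax = 0.
maximin = minimax = 0, so a saddle point exists.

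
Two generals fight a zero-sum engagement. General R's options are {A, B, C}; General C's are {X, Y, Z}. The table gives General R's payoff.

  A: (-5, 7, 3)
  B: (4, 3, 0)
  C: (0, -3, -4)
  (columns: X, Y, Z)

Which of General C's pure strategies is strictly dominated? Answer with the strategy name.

Y

Z holds General R's payoff strictly below Y in every row: 3 < 7, 0 < 3, -4 < -3.
So Y is strictly dominated for General C.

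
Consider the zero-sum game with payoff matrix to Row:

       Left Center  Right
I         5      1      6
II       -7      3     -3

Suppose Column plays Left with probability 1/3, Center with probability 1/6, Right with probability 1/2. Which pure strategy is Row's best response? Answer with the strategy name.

Expected payoff of I: (1/3)·5 + (1/6)·1 + (1/2)·6 = 29/6.
Expected payoff of II: (1/3)·(-7) + (1/6)·3 + (1/2)·(-3) = -10/3.
The largest is 29/6, so Row's best response is I.

I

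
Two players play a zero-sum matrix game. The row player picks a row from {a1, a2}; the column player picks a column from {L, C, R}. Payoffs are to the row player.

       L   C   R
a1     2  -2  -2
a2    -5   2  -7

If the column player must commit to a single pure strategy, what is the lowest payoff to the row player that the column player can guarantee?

-2

Column maxima: L → 2, C → 2, R → -2.
The smallest of these is -2.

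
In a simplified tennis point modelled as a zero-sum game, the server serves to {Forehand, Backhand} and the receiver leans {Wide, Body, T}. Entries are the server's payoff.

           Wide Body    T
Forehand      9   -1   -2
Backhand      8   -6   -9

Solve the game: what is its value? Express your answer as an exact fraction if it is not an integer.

-2

Row minima: Forehand → -2, Backhand → -9; maximin = -2.
Column maxima: Wide → 9, Body → -1, T → -2; minimax = -2.
Since maximin = minimax = -2, there is a saddle point and the value is -2.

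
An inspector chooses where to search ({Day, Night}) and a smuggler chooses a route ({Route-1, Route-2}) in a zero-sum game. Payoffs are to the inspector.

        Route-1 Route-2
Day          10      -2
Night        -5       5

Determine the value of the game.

20/11

Row minima: Day → -2, Night → -5; maximin = -2.
Column maxima: Route-1 → 10, Route-2 → 5; minimax = 5.
-2 ≠ 5, so there is no saddle point; optimal play is mixed.
Let the inspector play Day with probability p. Expected payoff against Route-1: 10p + (-5)(1−p) = 15p − 5; against Route-2: (-2)p + 5(1−p) = −7p + 5.
Setting these equal: 15p − 5 = −7p + 5 ⇒ 22p = 10 ⇒ p = 5/11, and the value is (15)·(5/11) − 5 = 20/11.
For the smuggler: with q = P(Route-1), equating Day's and Night's payoffs gives 12q − 2 = −10q + 5 ⇒ q = 7/22.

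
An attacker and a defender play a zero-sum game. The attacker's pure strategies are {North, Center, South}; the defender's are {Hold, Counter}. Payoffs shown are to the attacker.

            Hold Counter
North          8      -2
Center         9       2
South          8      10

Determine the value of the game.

74/9

Row minima: North → -2, Center → 2, South → 8; maximin = 8.
Column maxima: Hold → 9, Counter → 10; minimax = 9.
8 ≠ 9, so there is no saddle point; optimal play is mixed.
North is strictly dominated by Center, so the attacker never plays it.
On the remaining 2×2 (Center, South vs Hold, Counter):
Let the attacker play Center with probability p. Expected payoff against Hold: 9p + 8(1−p) = p + 8; against Counter: 2p + 10(1−p) = −8p + 10.
Setting these equal: p + 8 = −8p + 10 ⇒ 9p = 2 ⇒ p = 2/9, and the value is (1)·(2/9) + 8 = 74/9.
For the defender: with q = P(Hold), equating Center's and South's payoffs gives 7q + 2 = −2q + 10 ⇒ q = 8/9.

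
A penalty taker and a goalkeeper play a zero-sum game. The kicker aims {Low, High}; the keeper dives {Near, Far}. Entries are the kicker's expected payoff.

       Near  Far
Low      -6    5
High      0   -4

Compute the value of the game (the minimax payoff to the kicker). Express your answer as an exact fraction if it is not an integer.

-8/5

Row minima: Low → -6, High → -4; maximin = -4.
Column maxima: Near → 0, Far → 5; minimax = 0.
-4 ≠ 0, so there is no saddle point; optimal play is mixed.
Let the kicker play Low with probability p. Expected payoff against Near: (-6)p + 0(1−p) = −6p; against Far: 5p + (-4)(1−p) = 9p − 4.
Setting these equal: −6p = 9p − 4 ⇒ −15p = -4 ⇒ p = 4/15, and the value is (-6)·(4/15) = -8/5.
For the keeper: with q = P(Near), equating Low's and High's payoffs gives −11q + 5 = 4q − 4 ⇒ q = 3/5.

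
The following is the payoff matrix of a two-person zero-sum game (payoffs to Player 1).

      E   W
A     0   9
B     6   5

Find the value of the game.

27/5

Row minima: A → 0, B → 5; maximin = 5.
Column maxima: E → 6, W → 9; minimax = 6.
5 ≠ 6, so there is no saddle point; optimal play is mixed.
Let Player 1 play A with probability p. Expected payoff against E: 0p + 6(1−p) = −6p + 6; against W: 9p + 5(1−p) = 4p + 5.
Setting these equal: −6p + 6 = 4p + 5 ⇒ −10p = -1 ⇒ p = 1/10, and the value is (-6)·(1/10) + 6 = 27/5.
For Player 2: with q = P(E), equating A's and B's payoffs gives −9q + 9 = q + 5 ⇒ q = 2/5.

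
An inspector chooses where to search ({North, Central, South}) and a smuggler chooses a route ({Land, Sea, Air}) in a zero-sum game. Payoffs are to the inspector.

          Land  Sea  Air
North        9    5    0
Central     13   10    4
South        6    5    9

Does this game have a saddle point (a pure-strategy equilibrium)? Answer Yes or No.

Row minima: North → 0, Central → 4, South → 5; maximin = 5.
Column maxima: Land → 13, Sea → 10, Air → 9; minimax = 9.
5 ≠ 9, so no pure-strategy equilibrium exists.

No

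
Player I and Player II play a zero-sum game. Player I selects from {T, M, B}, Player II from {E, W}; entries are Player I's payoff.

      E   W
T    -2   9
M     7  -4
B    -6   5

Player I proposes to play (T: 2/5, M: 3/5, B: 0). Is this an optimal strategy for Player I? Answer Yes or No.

No

Against E this mix gives (2/5)·(-2) + (3/5)·7 = 17/5.
Against W this mix gives (2/5)·9 + (3/5)·(-4) = 6/5.
Player II will play W, holding Player I to 6/5. Shifting weight toward the row that does better against W would raise this floor (the equalizing mix achieves 5/2 against both W and E), so the proposed strategy is not optimal.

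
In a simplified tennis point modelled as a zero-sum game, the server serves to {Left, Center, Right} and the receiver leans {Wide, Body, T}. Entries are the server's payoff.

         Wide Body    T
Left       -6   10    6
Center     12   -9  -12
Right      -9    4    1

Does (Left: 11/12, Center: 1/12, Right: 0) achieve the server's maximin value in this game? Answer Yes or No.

Against Wide this mix gives (11/12)·(-6) + (1/12)·12 = -9/2.
Against Body this mix gives (11/12)·10 + (1/12)·(-9) = 101/12.
Against T this mix gives (11/12)·6 + (1/12)·(-12) = 9/2.
The receiver will play Wide, holding the server to -9/2. Shifting weight toward the row that does better against Wide would raise this floor (the equalizing mix achieves 0 against both Wide and T), so the proposed strategy is not optimal.

No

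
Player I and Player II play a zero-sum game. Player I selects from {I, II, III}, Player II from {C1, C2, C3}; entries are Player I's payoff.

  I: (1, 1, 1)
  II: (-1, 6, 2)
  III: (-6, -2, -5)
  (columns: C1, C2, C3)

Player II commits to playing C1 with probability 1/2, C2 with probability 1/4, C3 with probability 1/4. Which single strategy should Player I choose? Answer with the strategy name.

Expected payoff of I: (1/2)·1 + (1/4)·1 + (1/4)·1 = 1.
Expected payoff of II: (1/2)·(-1) + (1/4)·6 + (1/4)·2 = 3/2.
Expected payoff of III: (1/2)·(-6) + (1/4)·(-2) + (1/4)·(-5) = -19/4.
The largest is 3/2, so Player I's best response is II.

II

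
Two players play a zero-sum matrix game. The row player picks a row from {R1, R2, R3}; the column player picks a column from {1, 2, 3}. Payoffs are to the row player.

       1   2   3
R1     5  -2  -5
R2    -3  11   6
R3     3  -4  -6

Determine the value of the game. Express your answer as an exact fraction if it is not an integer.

15/19

Row minima: R1 → -5, R2 → -3, R3 → -6; maximin = -3.
Column maxima: 1 → 5, 2 → 11, 3 → 6; minimax = 5.
-3 ≠ 5, so there is no saddle point; optimal play is mixed.
R3 is strictly dominated by R1, so the row player never plays it.
2 is strictly dominated by 3 (it gives the row player strictly more in every row), so the column player never plays it.
On the remaining 2×2 (R1, R2 vs 1, 3):
Let the row player play R1 with probability p. Expected payoff against 1: 5p + (-3)(1−p) = 8p − 3; against 3: (-5)p + 6(1−p) = −11p + 6.
Setting these equal: 8p − 3 = −11p + 6 ⇒ 19p = 9 ⇒ p = 9/19, and the value is (8)·(9/19) − 3 = 15/19.
For the column player: with q = P(1), equating R1's and R2's payoffs gives 10q − 5 = −9q + 6 ⇒ q = 11/19.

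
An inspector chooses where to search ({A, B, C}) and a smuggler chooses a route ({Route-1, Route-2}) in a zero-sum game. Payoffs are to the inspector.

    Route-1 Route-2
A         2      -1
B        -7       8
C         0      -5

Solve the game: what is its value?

Row minima: A → -1, B → -7, C → -5; maximin = -1.
Column maxima: Route-1 → 2, Route-2 → 8; minimax = 2.
-1 ≠ 2, so there is no saddle point; optimal play is mixed.
C is strictly dominated by A, so the inspector never plays it.
On the remaining 2×2 (A, B vs Route-1, Route-2):
Let the inspector play A with probability p. Expected payoff against Route-1: 2p + (-7)(1−p) = 9p − 7; against Route-2: (-1)p + 8(1−p) = −9p + 8.
Setting these equal: 9p − 7 = −9p + 8 ⇒ 18p = 15 ⇒ p = 5/6, and the value is (9)·(5/6) − 7 = 1/2.
For the smuggler: with q = P(Route-1), equating A's and B's payoffs gives 3q − 1 = −15q + 8 ⇒ q = 1/2.

1/2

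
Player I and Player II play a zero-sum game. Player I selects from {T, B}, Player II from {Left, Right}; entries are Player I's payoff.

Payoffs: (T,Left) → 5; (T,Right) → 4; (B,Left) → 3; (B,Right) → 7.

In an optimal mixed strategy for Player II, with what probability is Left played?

Row minima: T → 4, B → 3; maximin = 4.
Column maxima: Left → 5, Right → 7; minimax = 5.
4 ≠ 5, so there is no saddle point; optimal play is mixed.
Let Player I play T with probability p. Expected payoff against Left: 5p + 3(1−p) = 2p + 3; against Right: 4p + 7(1−p) = −3p + 7.
Setting these equal: 2p + 3 = −3p + 7 ⇒ 5p = 4 ⇒ p = 4/5, and the value is (2)·(4/5) + 3 = 23/5.
For Player II: with q = P(Left), equating T's and B's payoffs gives q + 4 = −4q + 7 ⇒ q = 3/5.

3/5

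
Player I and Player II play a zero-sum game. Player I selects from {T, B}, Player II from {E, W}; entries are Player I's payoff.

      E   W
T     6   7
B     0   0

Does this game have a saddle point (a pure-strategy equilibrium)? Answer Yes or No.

Row minima: T → 6, B → 0; maximin = 6.
Column maxima: E → 6, W → 7; minimax = 6.
maximin = minimax = 6, so a saddle point exists.

Yes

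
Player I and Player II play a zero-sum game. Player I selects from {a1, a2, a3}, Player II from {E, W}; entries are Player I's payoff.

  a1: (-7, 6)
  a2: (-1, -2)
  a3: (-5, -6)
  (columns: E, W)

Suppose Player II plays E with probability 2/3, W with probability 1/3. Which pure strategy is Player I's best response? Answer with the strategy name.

a2

Expected payoff of a1: (2/3)·(-7) + (1/3)·6 = -8/3.
Expected payoff of a2: (2/3)·(-1) + (1/3)·(-2) = -4/3.
Expected payoff of a3: (2/3)·(-5) + (1/3)·(-6) = -16/3.
The largest is -4/3, so Player I's best response is a2.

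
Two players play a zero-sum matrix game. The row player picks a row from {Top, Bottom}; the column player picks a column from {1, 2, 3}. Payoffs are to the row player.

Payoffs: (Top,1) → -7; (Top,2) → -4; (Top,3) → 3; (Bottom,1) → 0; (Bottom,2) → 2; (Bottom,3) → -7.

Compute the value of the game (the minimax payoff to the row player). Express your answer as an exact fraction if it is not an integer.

Row minima: Top → -7, Bottom → -7; maximin = -7.
Column maxima: 1 → 0, 2 → 2, 3 → 3; minimax = 0.
-7 ≠ 0, so there is no saddle point; optimal play is mixed.
2 is strictly dominated by 1 (it gives the row player strictly more in every row), so the column player never plays it.
On the remaining 2×2 (Top, Bottom vs 1, 3):
Let the row player play Top with probability p. Expected payoff against 1: (-7)p + 0(1−p) = −7p; against 3: 3p + (-7)(1−p) = 10p − 7.
Setting these equal: −7p = 10p − 7 ⇒ −17p = -7 ⇒ p = 7/17, and the value is (-7)·(7/17) = -49/17.
For the column player: with q = P(1), equating Top's and Bottom's payoffs gives −10q + 3 = 7q − 7 ⇒ q = 10/17.

-49/17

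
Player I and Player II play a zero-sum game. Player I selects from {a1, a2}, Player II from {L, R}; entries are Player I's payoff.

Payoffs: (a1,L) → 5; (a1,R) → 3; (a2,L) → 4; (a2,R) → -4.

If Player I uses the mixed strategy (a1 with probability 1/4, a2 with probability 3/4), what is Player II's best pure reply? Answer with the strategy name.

R

If Player II plays L, Player I's expected payoff is (1/4)·5 + (3/4)·4 = 17/4.
If Player II plays R, Player I's expected payoff is (1/4)·3 + (3/4)·(-4) = -9/4.
Player II minimizes Player I's payoff; the smallest is -9/4, so the best response is R.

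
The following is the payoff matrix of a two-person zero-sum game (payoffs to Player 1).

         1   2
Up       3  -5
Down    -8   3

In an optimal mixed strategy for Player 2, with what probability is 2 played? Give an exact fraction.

Row minima: Up → -5, Down → -8; maximin = -5.
Column maxima: 1 → 3, 2 → 3; minimax = 3.
-5 ≠ 3, so there is no saddle point; optimal play is mixed.
Let Player 1 play Up with probability p. Expected payoff against 1: 3p + (-8)(1−p) = 11p − 8; against 2: (-5)p + 3(1−p) = −8p + 3.
Setting these equal: 11p − 8 = −8p + 3 ⇒ 19p = 11 ⇒ p = 11/19, and the value is (11)·(11/19) − 8 = -31/19.
For Player 2: with q = P(1), equating Up's and Down's payoffs gives 8q − 5 = −11q + 3 ⇒ q = 8/19.

11/19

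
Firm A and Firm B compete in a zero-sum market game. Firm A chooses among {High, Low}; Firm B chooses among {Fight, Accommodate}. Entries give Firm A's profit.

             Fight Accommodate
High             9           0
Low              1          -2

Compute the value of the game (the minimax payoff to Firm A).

0

Row minima: High → 0, Low → -2; maximin = 0.
Column maxima: Fight → 9, Accommodate → 0; minimax = 0.
Since maximin = minimax = 0, there is a saddle point and the value is 0.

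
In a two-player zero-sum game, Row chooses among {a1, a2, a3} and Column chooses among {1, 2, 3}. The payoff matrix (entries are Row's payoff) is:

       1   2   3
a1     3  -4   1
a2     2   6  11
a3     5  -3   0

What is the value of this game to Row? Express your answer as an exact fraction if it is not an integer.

Row minima: a1 → -4, a2 → 2, a3 → -3; maximin = 2.
Column maxima: 1 → 5, 2 → 6, 3 → 11; minimax = 5.
2 ≠ 5, so there is no saddle point; optimal play is mixed.
3 is strictly dominated by 2 (it gives Row strictly more in every row), so Column never plays it.
With 3 eliminated, a1 is strictly dominated by a3 (a3 gives Row strictly more in every remaining column), so Row never plays it.
On the remaining 2×2 (a2, a3 vs 1, 2):
Let Row play a2 with probability p. Expected payoff against 1: 2p + 5(1−p) = −3p + 5; against 2: 6p + (-3)(1−p) = 9p − 3.
Setting these equal: −3p + 5 = 9p − 3 ⇒ −12p = -8 ⇒ p = 2/3, and the value is (-3)·(2/3) + 5 = 3.
For Column: with q = P(1), equating a2's and a3's payoffs gives −4q + 6 = 8q − 3 ⇒ q = 3/4.

3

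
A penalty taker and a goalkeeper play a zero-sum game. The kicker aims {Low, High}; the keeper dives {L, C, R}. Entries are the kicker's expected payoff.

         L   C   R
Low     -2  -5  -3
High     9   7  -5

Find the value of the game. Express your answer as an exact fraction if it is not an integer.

Row minima: Low → -5, High → -5; maximin = -5.
Column maxima: L → 9, C → 7, R → -3; minimax = -3.
-5 ≠ -3, so there is no saddle point; optimal play is mixed.
L is strictly dominated by C (it gives the kicker strictly more in every row), so the keeper never plays it.
On the remaining 2×2 (Low, High vs C, R):
Let the kicker play Low with probability p. Expected payoff against C: (-5)p + 7(1−p) = −12p + 7; against R: (-3)p + (-5)(1−p) = 2p − 5.
Setting these equal: −12p + 7 = 2p − 5 ⇒ −14p = -12 ⇒ p = 6/7, and the value is (-12)·(6/7) + 7 = -23/7.
For the keeper: with q = P(C), equating Low's and High's payoffs gives −2q − 3 = 12q − 5 ⇒ q = 1/7.

-23/7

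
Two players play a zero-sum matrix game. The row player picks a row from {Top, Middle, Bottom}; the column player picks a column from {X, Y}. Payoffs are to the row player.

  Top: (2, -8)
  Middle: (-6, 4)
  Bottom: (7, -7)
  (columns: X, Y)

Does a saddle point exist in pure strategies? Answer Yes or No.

No

Row minima: Top → -8, Middle → -6, Bottom → -7; maximin = -6.
Column maxima: X → 7, Y → 4; minimax = 4.
-6 ≠ 4, so no pure-strategy equilibrium exists.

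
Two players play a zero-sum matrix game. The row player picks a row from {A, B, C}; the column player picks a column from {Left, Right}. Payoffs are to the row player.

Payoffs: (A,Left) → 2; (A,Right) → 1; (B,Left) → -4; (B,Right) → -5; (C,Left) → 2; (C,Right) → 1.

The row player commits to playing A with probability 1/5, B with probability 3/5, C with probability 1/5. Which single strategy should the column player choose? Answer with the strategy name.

Right

If the column player plays Left, the row player's expected payoff is (1/5)·2 + (3/5)·(-4) + (1/5)·2 = -8/5.
If the column player plays Right, the row player's expected payoff is (1/5)·1 + (3/5)·(-5) + (1/5)·1 = -13/5.
The column player minimizes the row player's payoff; the smallest is -13/5, so the best response is Right.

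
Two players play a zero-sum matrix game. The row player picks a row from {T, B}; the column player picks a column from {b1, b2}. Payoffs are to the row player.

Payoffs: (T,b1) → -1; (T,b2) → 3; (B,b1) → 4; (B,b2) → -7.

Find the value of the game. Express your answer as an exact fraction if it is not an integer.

Row minima: T → -1, B → -7; maximin = -1.
Column maxima: b1 → 4, b2 → 3; minimax = 3.
-1 ≠ 3, so there is no saddle point; optimal play is mixed.
Let the row player play T with probability p. Expected payoff against b1: (-1)p + 4(1−p) = −5p + 4; against b2: 3p + (-7)(1−p) = 10p − 7.
Setting these equal: −5p + 4 = 10p − 7 ⇒ −15p = -11 ⇒ p = 11/15, and the value is (-5)·(11/15) + 4 = 1/3.
For the column player: with q = P(b1), equating T's and B's payoffs gives −4q + 3 = 11q − 7 ⇒ q = 2/3.

1/3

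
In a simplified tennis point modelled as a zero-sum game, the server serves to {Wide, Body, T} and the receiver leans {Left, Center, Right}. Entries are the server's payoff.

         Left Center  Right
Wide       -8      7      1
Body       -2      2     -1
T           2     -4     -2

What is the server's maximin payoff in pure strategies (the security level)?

Row minima: Wide → -8, Body → -2, T → -4.
The best of these is -2.

-2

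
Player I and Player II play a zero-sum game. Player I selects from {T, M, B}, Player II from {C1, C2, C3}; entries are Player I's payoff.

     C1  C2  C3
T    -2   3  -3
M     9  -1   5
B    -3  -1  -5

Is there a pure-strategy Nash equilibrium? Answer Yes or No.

No

Row minima: T → -3, M → -1, B → -5; maximin = -1.
Column maxima: C1 → 9, C2 → 3, C3 → 5; minimax = 3.
-1 ≠ 3, so no pure-strategy equilibrium exists.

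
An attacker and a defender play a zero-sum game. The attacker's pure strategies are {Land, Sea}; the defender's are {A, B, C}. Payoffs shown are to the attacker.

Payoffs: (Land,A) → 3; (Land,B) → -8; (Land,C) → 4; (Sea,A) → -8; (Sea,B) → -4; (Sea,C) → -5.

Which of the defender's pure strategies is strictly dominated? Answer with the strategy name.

C

A holds the attacker's payoff strictly below C in every row: 3 < 4, -8 < -5.
So C is strictly dominated for the defender.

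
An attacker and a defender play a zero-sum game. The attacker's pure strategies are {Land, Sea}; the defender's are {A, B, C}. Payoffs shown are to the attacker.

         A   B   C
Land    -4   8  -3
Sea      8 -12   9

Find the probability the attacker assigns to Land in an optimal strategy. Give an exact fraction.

5/8

Row minima: Land → -4, Sea → -12; maximin = -4.
Column maxima: A → 8, B → 8, C → 9; minimax = 8.
-4 ≠ 8, so there is no saddle point; optimal play is mixed.
C is strictly dominated by A (it gives the attacker strictly more in every row), so the defender never plays it.
On the remaining 2×2 (Land, Sea vs A, B):
Let the attacker play Land with probability p. Expected payoff against A: (-4)p + 8(1−p) = −12p + 8; against B: 8p + (-12)(1−p) = 20p − 12.
Setting these equal: −12p + 8 = 20p − 12 ⇒ −32p = -20 ⇒ p = 5/8, and the value is (-12)·(5/8) + 8 = 1/2.
For the defender: with q = P(A), equating Land's and Sea's payoffs gives −12q + 8 = 20q − 12 ⇒ q = 5/8.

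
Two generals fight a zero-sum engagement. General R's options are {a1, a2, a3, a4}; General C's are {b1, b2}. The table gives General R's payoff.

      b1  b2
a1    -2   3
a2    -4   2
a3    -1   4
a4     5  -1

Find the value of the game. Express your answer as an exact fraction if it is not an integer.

19/11

Row minima: a1 → -2, a2 → -4, a3 → -1, a4 → -1; maximin = -1.
Column maxima: b1 → 5, b2 → 4; minimax = 4.
-1 ≠ 4, so there is no saddle point; optimal play is mixed.
a1 is strictly dominated by a3, so General R never plays it.
a2 is strictly dominated by a3, so General R never plays it.
On the remaining 2×2 (a3, a4 vs b1, b2):
Let General R play a3 with probability p. Expected payoff against b1: (-1)p + 5(1−p) = −6p + 5; against b2: 4p + (-1)(1−p) = 5p − 1.
Setting these equal: −6p + 5 = 5p − 1 ⇒ −11p = -6 ⇒ p = 6/11, and the value is (-6)·(6/11) + 5 = 19/11.
For General C: with q = P(b1), equating a3's and a4's payoffs gives −5q + 4 = 6q − 1 ⇒ q = 5/11.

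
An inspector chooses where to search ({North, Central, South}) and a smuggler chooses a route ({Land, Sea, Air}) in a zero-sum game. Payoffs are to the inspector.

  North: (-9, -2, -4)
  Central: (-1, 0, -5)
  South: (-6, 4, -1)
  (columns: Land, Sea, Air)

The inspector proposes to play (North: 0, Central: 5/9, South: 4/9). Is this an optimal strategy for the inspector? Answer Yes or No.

Against Land this mix gives (5/9)·(-1) + (4/9)·(-6) = -29/9.
Against Sea this mix gives (5/9)·0 + (4/9)·4 = 16/9.
Against Air this mix gives (5/9)·(-5) + (4/9)·(-1) = -29/9.
All of the smuggler's active replies (Land, Air) yield -29/9, and no column does worse for the inspector. The mix makes the smuggler indifferent and guarantees -29/9, so it is optimal.

Yes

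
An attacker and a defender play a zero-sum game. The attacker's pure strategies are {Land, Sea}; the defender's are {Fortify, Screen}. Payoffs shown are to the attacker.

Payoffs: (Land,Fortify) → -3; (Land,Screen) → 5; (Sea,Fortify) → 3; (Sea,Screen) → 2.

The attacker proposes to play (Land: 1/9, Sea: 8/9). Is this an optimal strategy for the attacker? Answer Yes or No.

Yes

Against Fortify this mix gives (1/9)·(-3) + (8/9)·3 = 7/3.
Against Screen this mix gives (1/9)·5 + (8/9)·2 = 7/3.
All of the defender's active replies (Fortify, Screen) yield 7/3, and no column does worse for the attacker. The mix makes the defender indifferent and guarantees 7/3, so it is optimal.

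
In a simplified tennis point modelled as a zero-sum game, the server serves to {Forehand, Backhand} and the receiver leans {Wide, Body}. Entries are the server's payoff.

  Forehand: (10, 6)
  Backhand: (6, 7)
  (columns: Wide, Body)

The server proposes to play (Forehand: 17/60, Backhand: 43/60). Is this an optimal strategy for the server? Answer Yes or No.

Against Wide this mix gives (17/60)·10 + (43/60)·6 = 107/15.
Against Body this mix gives (17/60)·6 + (43/60)·7 = 403/60.
The receiver will play Body, holding the server to 403/60. Shifting weight toward the row that does better against Body would raise this floor (the equalizing mix achieves 34/5 against both Body and Wide), so the proposed strategy is not optimal.

No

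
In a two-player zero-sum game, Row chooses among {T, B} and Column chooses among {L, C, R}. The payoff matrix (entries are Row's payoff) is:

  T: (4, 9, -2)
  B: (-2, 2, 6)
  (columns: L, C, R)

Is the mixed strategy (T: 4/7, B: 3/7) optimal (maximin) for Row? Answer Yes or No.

Yes

Against L this mix gives (4/7)·4 + (3/7)·(-2) = 10/7.
Against C this mix gives (4/7)·9 + (3/7)·2 = 6.
Against R this mix gives (4/7)·(-2) + (3/7)·6 = 10/7.
All of Column's active replies (L, R) yield 10/7, and no column does worse for Row. The mix makes Column indifferent and guarantees 10/7, so it is optimal.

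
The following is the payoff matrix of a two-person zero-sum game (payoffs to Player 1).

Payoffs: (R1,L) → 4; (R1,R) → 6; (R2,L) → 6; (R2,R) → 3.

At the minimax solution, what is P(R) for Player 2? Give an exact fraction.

2/5

Row minima: R1 → 4, R2 → 3; maximin = 4.
Column maxima: L → 6, R → 6; minimax = 6.
4 ≠ 6, so there is no saddle point; optimal play is mixed.
Let Player 1 play R1 with probability p. Expected payoff against L: 4p + 6(1−p) = −2p + 6; against R: 6p + 3(1−p) = 3p + 3.
Setting these equal: −2p + 6 = 3p + 3 ⇒ −5p = -3 ⇒ p = 3/5, and the value is (-2)·(3/5) + 6 = 24/5.
For Player 2: with q = P(L), equating R1's and R2's payoffs gives −2q + 6 = 3q + 3 ⇒ q = 3/5.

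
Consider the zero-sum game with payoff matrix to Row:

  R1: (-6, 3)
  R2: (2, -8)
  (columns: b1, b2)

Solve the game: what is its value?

-42/19

Row minima: R1 → -6, R2 → -8; maximin = -6.
Column maxima: b1 → 2, b2 → 3; minimax = 2.
-6 ≠ 2, so there is no saddle point; optimal play is mixed.
Let Row play R1 with probability p. Expected payoff against b1: (-6)p + 2(1−p) = −8p + 2; against b2: 3p + (-8)(1−p) = 11p − 8.
Setting these equal: −8p + 2 = 11p − 8 ⇒ −19p = -10 ⇒ p = 10/19, and the value is (-8)·(10/19) + 2 = -42/19.
For Column: with q = P(b1), equating R1's and R2's payoffs gives −9q + 3 = 10q − 8 ⇒ q = 11/19.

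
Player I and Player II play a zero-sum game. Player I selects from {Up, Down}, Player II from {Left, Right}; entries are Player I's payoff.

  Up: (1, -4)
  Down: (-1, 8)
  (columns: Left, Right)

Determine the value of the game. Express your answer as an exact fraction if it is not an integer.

Row minima: Up → -4, Down → -1; maximin = -1.
Column maxima: Left → 1, Right → 8; minimax = 1.
-1 ≠ 1, so there is no saddle point; optimal play is mixed.
Let Player I play Up with probability p. Expected payoff against Left: 1p + (-1)(1−p) = 2p − 1; against Right: (-4)p + 8(1−p) = −12p + 8.
Setting these equal: 2p − 1 = −12p + 8 ⇒ 14p = 9 ⇒ p = 9/14, and the value is (2)·(9/14) − 1 = 2/7.
For Player II: with q = P(Left), equating Up's and Down's payoffs gives 5q − 4 = −9q + 8 ⇒ q = 6/7.

2/7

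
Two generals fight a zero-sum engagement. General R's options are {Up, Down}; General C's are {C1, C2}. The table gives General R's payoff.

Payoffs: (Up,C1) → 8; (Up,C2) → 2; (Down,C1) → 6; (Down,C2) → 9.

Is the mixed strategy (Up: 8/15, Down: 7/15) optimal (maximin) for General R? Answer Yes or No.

No

Against C1 this mix gives (8/15)·8 + (7/15)·6 = 106/15.
Against C2 this mix gives (8/15)·2 + (7/15)·9 = 79/15.
General C will play C2, holding General R to 79/15. Shifting weight toward the row that does better against C2 would raise this floor (the equalizing mix achieves 20/3 against both C2 and C1), so the proposed strategy is not optimal.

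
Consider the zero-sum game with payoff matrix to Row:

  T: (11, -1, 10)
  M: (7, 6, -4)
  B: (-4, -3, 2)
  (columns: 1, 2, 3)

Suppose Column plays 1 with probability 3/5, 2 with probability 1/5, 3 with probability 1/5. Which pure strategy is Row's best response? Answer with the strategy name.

Expected payoff of T: (3/5)·11 + (1/5)·(-1) + (1/5)·10 = 42/5.
Expected payoff of M: (3/5)·7 + (1/5)·6 + (1/5)·(-4) = 23/5.
Expected payoff of B: (3/5)·(-4) + (1/5)·(-3) + (1/5)·2 = -13/5.
The largest is 42/5, so Row's best response is T.

T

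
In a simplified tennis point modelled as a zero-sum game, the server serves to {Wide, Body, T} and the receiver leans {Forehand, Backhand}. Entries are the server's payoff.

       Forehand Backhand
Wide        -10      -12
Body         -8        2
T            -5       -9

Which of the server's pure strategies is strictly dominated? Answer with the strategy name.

Body gives a strictly higher payoff than Wide against every column: -8 > -10, 2 > -12.
So Wide is strictly dominated and the server never plays it.

Wide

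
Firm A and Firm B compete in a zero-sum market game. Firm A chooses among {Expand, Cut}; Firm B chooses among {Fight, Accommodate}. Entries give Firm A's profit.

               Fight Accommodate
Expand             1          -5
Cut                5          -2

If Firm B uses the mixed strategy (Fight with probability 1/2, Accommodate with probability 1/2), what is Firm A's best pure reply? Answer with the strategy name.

Cut

Expected payoff of Expand: (1/2)·1 + (1/2)·(-5) = -2.
Expected payoff of Cut: (1/2)·5 + (1/2)·(-2) = 3/2.
The largest is 3/2, so Firm A's best response is Cut.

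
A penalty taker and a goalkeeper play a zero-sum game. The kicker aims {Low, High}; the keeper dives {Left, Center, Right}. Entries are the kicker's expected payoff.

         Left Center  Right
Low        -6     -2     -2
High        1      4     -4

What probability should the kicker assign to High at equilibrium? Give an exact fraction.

4/9

Row minima: Low → -6, High → -4; maximin = -4.
Column maxima: Left → 1, Center → 4, Right → -2; minimax = -2.
-4 ≠ -2, so there is no saddle point; optimal play is mixed.
Center is strictly dominated by Left (it gives the kicker strictly more in every row), so the keeper never plays it.
On the remaining 2×2 (Low, High vs Left, Right):
Let the kicker play Low with probability p. Expected payoff against Left: (-6)p + 1(1−p) = −7p + 1; against Right: (-2)p + (-4)(1−p) = 2p − 4.
Setting these equal: −7p + 1 = 2p − 4 ⇒ −9p = -5 ⇒ p = 5/9, and the value is (-7)·(5/9) + 1 = -26/9.
For the keeper: with q = P(Left), equating Low's and High's payoffs gives −4q − 2 = 5q − 4 ⇒ q = 2/9.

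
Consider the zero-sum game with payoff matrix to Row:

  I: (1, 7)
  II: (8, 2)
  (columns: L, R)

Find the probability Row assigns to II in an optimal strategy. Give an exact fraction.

1/2

Row minima: I → 1, II → 2; maximin = 2.
Column maxima: L → 8, R → 7; minimax = 7.
2 ≠ 7, so there is no saddle point; optimal play is mixed.
Let Row play I with probability p. Expected payoff against L: 1p + 8(1−p) = −7p + 8; against R: 7p + 2(1−p) = 5p + 2.
Setting these equal: −7p + 8 = 5p + 2 ⇒ −12p = -6 ⇒ p = 1/2, and the value is (-7)·(1/2) + 8 = 9/2.
For Column: with q = P(L), equating I's and II's payoffs gives −6q + 7 = 6q + 2 ⇒ q = 5/12.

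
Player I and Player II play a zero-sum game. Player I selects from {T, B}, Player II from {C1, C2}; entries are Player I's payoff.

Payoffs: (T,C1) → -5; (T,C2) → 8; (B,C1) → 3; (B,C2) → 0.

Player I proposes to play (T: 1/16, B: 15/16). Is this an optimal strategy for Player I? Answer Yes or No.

No

Against C1 this mix gives (1/16)·(-5) + (15/16)·3 = 5/2.
Against C2 this mix gives (1/16)·8 + (15/16)·0 = 1/2.
Player II will play C2, holding Player I to 1/2. Shifting weight toward the row that does better against C2 would raise this floor (the equalizing mix achieves 3/2 against both C2 and C1), so the proposed strategy is not optimal.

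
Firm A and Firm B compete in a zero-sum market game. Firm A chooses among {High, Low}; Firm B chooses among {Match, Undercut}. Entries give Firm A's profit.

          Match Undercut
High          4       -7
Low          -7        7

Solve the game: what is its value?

Row minima: High → -7, Low → -7; maximin = -7.
Column maxima: Match → 4, Undercut → 7; minimax = 4.
-7 ≠ 4, so there is no saddle point; optimal play is mixed.
Let Firm A play High with probability p. Expected payoff against Match: 4p + (-7)(1−p) = 11p − 7; against Undercut: (-7)p + 7(1−p) = −14p + 7.
Setting these equal: 11p − 7 = −14p + 7 ⇒ 25p = 14 ⇒ p = 14/25, and the value is (11)·(14/25) − 7 = -21/25.
For Firm B: with q = P(Match), equating High's and Low's payoffs gives 11q − 7 = −14q + 7 ⇒ q = 14/25.

-21/25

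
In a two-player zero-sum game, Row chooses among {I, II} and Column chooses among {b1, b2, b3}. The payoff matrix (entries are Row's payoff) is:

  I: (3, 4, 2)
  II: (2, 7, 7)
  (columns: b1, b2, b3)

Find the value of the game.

17/6

Row minima: I → 2, II → 2; maximin = 2.
Column maxima: b1 → 3, b2 → 7, b3 → 7; minimax = 3.
2 ≠ 3, so there is no saddle point; optimal play is mixed.
b2 is strictly dominated by b1 (it gives Row strictly more in every row), so Column never plays it.
On the remaining 2×2 (I, II vs b1, b3):
Let Row play I with probability p. Expected payoff against b1: 3p + 2(1−p) = p + 2; against b3: 2p + 7(1−p) = −5p + 7.
Setting these equal: p + 2 = −5p + 7 ⇒ 6p = 5 ⇒ p = 5/6, and the value is (1)·(5/6) + 2 = 17/6.
For Column: with q = P(b1), equating I's and II's payoffs gives q + 2 = −5q + 7 ⇒ q = 5/6.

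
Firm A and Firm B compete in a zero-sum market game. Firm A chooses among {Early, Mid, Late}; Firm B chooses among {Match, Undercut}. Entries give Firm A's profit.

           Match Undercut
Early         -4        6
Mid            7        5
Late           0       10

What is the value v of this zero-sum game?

Row minima: Early → -4, Mid → 5, Late → 0; maximin = 5.
Column maxima: Match → 7, Undercut → 10; minimax = 7.
5 ≠ 7, so there is no saddle point; optimal play is mixed.
Early is strictly dominated by Late, so Firm A never plays it.
On the remaining 2×2 (Mid, Late vs Match, Undercut):
Let Firm A play Mid with probability p. Expected payoff against Match: 7p + 0(1−p) = 7p; against Undercut: 5p + 10(1−p) = −5p + 10.
Setting these equal: 7p = −5p + 10 ⇒ 12p = 10 ⇒ p = 5/6, and the value is (7)·(5/6) = 35/6.
For Firm B: with q = P(Match), equating Mid's and Late's payoffs gives 2q + 5 = −10q + 10 ⇒ q = 5/12.

35/6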